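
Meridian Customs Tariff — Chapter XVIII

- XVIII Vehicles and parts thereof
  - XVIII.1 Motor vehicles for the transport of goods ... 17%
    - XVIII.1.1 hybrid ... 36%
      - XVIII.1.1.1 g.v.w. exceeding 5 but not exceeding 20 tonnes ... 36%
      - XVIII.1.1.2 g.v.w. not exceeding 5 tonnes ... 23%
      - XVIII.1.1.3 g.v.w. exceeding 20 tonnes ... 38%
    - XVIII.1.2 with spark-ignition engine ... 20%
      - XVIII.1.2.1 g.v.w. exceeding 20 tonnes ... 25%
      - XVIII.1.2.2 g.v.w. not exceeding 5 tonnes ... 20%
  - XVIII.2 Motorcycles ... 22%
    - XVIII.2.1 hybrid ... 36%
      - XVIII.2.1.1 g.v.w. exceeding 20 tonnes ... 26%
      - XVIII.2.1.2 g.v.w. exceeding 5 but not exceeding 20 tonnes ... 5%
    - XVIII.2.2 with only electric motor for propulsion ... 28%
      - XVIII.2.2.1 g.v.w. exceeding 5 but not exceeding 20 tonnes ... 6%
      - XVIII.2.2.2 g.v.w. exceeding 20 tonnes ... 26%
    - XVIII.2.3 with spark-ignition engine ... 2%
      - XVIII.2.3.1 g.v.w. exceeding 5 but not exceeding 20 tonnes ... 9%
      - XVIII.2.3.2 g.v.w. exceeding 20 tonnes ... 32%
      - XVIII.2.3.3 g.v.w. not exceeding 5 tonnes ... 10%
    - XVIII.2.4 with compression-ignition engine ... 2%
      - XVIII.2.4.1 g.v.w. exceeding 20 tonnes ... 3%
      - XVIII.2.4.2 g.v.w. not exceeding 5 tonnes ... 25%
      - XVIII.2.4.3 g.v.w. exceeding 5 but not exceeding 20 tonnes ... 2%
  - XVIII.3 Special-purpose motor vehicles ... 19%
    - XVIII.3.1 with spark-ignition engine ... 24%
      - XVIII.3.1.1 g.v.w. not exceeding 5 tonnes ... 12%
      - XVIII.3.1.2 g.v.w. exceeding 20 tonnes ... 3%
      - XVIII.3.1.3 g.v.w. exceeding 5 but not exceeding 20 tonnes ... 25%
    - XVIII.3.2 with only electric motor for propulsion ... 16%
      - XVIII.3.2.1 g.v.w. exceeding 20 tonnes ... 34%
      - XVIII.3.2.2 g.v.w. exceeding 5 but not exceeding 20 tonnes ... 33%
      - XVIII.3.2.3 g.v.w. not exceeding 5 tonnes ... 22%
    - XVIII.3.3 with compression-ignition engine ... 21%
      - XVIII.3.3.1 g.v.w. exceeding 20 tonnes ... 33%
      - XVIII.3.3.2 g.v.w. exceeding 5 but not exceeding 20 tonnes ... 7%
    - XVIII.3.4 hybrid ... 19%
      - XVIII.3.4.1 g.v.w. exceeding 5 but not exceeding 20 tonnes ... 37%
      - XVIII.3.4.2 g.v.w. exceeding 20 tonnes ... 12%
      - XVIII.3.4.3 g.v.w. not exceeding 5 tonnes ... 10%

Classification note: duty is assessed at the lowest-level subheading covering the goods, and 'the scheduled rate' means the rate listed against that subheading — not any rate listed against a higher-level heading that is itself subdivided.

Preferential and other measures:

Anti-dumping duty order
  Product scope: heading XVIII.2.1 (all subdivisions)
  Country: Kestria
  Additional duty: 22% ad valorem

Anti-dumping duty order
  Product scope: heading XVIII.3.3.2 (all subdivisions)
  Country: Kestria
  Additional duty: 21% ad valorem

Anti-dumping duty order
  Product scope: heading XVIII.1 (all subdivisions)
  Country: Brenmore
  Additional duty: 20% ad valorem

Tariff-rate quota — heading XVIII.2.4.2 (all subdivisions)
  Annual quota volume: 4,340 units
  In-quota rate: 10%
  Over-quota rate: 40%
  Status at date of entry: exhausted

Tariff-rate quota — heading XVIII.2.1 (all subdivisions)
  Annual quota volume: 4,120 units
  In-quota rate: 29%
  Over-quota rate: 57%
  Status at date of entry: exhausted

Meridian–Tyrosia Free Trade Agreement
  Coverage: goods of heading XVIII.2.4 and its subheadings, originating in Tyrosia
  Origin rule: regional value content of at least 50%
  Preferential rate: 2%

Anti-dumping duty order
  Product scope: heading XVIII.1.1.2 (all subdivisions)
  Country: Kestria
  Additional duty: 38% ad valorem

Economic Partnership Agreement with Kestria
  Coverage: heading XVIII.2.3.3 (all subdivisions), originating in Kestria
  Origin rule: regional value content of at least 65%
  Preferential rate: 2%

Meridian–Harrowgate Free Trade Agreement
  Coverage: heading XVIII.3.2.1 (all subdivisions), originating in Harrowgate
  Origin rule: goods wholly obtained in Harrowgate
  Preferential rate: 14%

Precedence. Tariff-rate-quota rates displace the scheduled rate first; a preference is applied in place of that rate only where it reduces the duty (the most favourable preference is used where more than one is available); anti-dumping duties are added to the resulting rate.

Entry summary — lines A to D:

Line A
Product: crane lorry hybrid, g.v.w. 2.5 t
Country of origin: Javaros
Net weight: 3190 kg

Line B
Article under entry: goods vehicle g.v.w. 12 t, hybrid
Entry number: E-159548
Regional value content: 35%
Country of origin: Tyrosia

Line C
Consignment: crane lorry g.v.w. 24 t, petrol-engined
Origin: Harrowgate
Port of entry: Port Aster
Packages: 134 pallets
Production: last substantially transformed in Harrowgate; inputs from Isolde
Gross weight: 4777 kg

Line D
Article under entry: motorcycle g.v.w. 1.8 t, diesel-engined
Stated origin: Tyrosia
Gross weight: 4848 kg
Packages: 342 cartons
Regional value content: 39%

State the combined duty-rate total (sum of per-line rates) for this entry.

89%

Line A: crane lorry → XVIII.3; hybrid → XVIII.3.4; g.v.w. 2.5 t → XVIII.3.4.3. Scheduled 10%. No special measure applies. → 10%.
Line B: goods vehicle → XVIII.1; hybrid → XVIII.1.1; g.v.w. 12 t → XVIII.1.1.1. Scheduled 36%. Tyrosia agreement on XVIII.2.4: XVIII.1.1.1 not covered. → 36%.
Line C: crane lorry → XVIII.3; petrol-engined → XVIII.3.1; g.v.w. 24 t → XVIII.3.1.2. Scheduled 3%. Harrowgate agreement on XVIII.3.2.1: XVIII.3.1.2 not covered. → 3%.
Line D: motorcycle → XVIII.2; diesel-engined → XVIII.2.4; g.v.w. 1.8 t → XVIII.2.4.2. Scheduled 25%. quota on XVIII.2.4.2 exhausted → over-quota 40%; Tyrosia agreement on XVIII.2.4: RVC < 50%. → 40%.
Sum: 10% + 36% + 3% + 40% = 89%.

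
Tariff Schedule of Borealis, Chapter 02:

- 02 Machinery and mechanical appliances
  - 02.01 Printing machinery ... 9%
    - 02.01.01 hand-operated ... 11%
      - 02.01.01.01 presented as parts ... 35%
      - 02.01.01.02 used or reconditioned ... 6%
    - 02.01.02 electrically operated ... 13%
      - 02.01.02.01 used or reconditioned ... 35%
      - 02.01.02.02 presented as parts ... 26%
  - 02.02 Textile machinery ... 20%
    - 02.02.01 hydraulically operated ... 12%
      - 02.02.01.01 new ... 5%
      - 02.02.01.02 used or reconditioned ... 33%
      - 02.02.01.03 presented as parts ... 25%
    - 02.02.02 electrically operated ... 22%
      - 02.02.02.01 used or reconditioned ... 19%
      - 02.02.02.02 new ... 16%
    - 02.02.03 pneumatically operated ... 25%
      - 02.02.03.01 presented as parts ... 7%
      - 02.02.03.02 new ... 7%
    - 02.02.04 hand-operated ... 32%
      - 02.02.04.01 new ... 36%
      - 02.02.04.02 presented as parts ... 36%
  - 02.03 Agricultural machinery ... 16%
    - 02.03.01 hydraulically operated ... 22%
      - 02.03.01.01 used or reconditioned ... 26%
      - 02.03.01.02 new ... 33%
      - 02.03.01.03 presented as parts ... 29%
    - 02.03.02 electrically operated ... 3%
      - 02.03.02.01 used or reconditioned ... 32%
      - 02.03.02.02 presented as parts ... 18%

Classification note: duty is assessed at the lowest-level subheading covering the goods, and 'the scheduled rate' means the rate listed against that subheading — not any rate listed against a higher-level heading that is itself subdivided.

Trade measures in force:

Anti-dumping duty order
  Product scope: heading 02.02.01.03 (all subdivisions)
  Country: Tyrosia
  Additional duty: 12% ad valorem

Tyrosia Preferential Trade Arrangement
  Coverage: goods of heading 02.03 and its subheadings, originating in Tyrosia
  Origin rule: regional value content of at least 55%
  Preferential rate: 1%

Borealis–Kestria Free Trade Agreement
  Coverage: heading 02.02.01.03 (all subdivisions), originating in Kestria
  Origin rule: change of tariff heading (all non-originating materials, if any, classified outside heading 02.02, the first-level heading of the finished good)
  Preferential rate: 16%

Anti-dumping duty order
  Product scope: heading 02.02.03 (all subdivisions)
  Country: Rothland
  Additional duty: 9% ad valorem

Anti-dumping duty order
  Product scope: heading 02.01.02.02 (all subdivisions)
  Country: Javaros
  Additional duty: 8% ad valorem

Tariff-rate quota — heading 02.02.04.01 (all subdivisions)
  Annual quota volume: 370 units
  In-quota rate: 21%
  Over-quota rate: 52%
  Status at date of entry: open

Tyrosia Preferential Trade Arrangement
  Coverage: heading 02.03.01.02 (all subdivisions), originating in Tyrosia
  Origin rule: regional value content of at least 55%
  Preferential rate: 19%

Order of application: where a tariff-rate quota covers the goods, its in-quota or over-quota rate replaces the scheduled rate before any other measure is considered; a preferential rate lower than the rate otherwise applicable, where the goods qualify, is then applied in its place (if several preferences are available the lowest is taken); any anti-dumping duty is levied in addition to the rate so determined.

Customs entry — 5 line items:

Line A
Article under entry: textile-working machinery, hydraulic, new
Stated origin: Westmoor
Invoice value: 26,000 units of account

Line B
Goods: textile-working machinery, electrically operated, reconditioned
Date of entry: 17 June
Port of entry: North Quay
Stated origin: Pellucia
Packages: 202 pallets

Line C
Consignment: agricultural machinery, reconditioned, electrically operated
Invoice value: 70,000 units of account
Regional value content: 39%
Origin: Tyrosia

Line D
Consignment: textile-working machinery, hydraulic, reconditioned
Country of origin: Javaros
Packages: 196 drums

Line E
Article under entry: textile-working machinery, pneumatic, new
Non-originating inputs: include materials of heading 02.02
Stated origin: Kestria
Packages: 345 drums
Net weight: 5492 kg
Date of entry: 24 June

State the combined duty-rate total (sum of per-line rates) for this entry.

96%

Line A: textile-working → 02.02; hydraulic → 02.02.01; new → 02.02.01.01. Scheduled 5%. No special measure applies. → 5%.
Line B: textile-working → 02.02; electrically operated → 02.02.02; reconditioned → 02.02.02.01. Scheduled 19%. No special measure applies. → 19%.
Line C: agricultural → 02.03; electrically operated → 02.03.02; reconditioned → 02.03.02.01. Scheduled 32%. Tyrosia agreement on 02.03: RVC < 55%; Tyrosia agreement on 02.03.01.02: 02.03.02.01 not covered. → 32%.
Line D: textile-working → 02.02; hydraulic → 02.02.01; reconditioned → 02.02.01.02. Scheduled 33%. No special measure applies. → 33%.
Line E: textile-working → 02.02; pneumatic → 02.02.03; new → 02.02.03.02. Scheduled 7%. Kestria agreement on 02.02.01.03: 02.02.03.02 not covered. → 7%.
Sum: 5% + 19% + 32% + 33% + 7% = 96%.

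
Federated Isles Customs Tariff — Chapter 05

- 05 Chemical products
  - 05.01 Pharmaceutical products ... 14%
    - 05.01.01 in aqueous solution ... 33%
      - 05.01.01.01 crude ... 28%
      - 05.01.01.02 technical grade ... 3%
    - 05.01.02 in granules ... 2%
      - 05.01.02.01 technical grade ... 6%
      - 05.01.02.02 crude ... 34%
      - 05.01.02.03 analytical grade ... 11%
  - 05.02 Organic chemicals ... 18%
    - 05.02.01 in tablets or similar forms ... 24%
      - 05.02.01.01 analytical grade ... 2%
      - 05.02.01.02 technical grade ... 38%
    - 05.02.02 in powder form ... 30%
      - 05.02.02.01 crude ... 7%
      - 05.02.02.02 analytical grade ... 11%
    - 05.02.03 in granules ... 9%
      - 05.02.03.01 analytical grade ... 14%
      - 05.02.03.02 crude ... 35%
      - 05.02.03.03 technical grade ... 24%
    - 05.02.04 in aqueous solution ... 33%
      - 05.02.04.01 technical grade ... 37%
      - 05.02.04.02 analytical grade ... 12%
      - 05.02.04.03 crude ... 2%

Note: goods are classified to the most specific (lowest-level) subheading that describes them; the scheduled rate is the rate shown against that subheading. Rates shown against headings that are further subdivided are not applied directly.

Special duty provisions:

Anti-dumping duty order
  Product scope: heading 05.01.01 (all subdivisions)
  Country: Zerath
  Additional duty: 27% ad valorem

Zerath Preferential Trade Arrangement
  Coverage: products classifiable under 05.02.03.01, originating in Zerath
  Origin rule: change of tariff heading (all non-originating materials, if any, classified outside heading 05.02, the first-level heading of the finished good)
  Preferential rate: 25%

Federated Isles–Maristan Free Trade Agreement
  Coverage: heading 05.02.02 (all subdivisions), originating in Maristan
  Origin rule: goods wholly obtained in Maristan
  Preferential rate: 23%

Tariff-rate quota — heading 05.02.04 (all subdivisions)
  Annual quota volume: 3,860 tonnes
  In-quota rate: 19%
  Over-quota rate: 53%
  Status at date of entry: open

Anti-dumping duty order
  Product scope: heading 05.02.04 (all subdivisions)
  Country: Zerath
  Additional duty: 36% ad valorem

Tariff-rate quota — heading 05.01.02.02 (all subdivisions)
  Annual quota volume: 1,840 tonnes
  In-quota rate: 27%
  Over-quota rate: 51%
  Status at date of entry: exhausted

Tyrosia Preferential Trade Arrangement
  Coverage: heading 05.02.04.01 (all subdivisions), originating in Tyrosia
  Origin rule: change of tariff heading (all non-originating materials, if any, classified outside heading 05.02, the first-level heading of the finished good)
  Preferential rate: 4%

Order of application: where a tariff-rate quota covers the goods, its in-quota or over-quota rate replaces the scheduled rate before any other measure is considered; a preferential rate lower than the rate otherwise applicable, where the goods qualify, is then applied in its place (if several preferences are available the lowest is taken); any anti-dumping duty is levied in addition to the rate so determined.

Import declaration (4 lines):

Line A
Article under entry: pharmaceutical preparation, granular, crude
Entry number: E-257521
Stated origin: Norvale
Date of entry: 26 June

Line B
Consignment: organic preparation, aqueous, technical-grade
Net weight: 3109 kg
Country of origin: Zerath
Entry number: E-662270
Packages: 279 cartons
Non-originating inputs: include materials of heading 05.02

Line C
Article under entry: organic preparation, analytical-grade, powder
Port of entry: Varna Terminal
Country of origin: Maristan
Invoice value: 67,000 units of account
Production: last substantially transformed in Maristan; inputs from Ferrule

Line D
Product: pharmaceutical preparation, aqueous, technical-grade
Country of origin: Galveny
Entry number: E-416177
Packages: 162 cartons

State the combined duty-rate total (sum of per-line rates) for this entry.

120%

Line A: pharmaceutical → 05.01; granular → 05.01.02; crude → 05.01.02.02. Scheduled 34%. quota on 05.01.02.02 exhausted → over-quota 51%. → 51%.
Line B: organic → 05.02; aqueous → 05.02.04; technical-grade → 05.02.04.01. Scheduled 37%. quota on 05.02.04 open → in-quota 19%; Zerath agreement on 05.02.03.01: 05.02.04.01 not covered; anti-dumping (Zerath, 05.02.04): +36%; total 19% + 36% = 55%. → 55%.
Line C: organic → 05.02; powder → 05.02.02; analytical-grade → 05.02.02.02. Scheduled 11%. Maristan agreement on 05.02.02: not wholly obtained. → 11%.
Line D: pharmaceutical → 05.01; aqueous → 05.01.01; technical-grade → 05.01.01.02. Scheduled 3%. No special measure applies. → 3%.
Sum: 51% + 55% + 11% + 3% = 120%.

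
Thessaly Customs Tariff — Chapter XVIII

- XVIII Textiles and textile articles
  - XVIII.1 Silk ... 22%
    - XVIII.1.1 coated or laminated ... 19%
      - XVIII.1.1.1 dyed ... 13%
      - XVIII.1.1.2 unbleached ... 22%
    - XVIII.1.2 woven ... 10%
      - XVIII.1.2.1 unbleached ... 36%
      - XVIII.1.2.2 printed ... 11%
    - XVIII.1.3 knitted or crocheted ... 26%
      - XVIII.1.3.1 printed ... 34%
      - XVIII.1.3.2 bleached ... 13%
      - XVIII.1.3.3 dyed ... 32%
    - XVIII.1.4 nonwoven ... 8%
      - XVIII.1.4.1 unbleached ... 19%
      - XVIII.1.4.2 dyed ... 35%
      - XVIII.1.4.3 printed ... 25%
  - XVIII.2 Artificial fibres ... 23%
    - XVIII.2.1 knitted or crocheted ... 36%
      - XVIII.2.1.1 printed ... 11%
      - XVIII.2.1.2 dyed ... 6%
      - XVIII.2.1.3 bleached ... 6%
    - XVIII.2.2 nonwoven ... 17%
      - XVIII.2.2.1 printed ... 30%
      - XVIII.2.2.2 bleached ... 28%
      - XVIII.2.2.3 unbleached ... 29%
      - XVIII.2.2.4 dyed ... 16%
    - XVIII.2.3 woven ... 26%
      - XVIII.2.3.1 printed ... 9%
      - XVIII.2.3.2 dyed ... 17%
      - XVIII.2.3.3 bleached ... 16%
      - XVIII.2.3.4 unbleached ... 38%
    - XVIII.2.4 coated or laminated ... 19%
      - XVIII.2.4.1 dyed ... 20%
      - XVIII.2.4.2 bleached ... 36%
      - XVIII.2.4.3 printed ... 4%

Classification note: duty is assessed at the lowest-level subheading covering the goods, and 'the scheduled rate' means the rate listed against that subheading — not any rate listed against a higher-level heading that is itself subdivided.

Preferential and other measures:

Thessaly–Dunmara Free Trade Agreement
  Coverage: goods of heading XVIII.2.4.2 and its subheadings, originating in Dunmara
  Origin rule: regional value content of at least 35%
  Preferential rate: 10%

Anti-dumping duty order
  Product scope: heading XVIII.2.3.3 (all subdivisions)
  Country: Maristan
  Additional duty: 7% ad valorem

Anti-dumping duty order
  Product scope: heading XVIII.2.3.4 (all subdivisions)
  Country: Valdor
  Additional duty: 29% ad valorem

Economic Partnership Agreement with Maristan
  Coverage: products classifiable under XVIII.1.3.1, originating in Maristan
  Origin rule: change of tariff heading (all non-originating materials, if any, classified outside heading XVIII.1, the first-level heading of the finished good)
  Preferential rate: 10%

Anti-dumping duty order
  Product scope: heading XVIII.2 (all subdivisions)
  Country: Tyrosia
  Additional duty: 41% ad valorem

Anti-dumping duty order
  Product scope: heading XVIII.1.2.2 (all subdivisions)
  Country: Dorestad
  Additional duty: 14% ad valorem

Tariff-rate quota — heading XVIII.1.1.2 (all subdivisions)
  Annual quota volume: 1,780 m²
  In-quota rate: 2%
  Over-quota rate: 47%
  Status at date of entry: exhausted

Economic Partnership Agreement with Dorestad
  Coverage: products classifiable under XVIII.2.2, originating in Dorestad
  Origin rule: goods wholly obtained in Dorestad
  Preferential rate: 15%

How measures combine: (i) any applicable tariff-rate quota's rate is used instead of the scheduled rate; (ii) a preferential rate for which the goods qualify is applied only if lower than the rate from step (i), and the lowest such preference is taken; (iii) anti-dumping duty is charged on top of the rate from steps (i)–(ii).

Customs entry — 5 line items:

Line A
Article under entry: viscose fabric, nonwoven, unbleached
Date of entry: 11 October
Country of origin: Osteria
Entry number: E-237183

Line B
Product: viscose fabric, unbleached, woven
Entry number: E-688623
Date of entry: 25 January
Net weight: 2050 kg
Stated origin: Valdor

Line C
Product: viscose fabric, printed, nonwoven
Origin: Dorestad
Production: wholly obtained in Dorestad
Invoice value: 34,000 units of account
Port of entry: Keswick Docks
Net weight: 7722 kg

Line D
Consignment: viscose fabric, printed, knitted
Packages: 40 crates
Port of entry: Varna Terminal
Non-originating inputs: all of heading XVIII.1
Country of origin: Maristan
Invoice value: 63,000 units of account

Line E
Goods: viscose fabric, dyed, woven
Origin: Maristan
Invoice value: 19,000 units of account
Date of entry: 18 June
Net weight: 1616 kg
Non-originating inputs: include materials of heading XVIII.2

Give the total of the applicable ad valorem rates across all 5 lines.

139%

Line A: viscose → XVIII.2; nonwoven → XVIII.2.2; unbleached → XVIII.2.2.3. Scheduled 29%. No special measure applies. → 29%.
Line B: viscose → XVIII.2; woven → XVIII.2.3; unbleached → XVIII.2.3.4. Scheduled 38%. anti-dumping (Valdor, XVIII.2.3.4): +29%; total 38% + 29% = 67%. → 67%.
Line C: viscose → XVIII.2; nonwoven → XVIII.2.2; printed → XVIII.2.2.1. Scheduled 30%. Dorestad agreement on XVIII.2.2: wholly obtained → 15% available; preferential 15%. → 15%.
Line D: viscose → XVIII.2; knitted → XVIII.2.1; printed → XVIII.2.1.1. Scheduled 11%. Maristan agreement on XVIII.1.3.1: XVIII.2.1.1 not covered. → 11%.
Line E: viscose → XVIII.2; woven → XVIII.2.3; dyed → XVIII.2.3.2. Scheduled 17%. Maristan agreement on XVIII.1.3.1: XVIII.2.3.2 not covered. → 17%.
Sum: 29% + 67% + 15% + 11% + 17% = 139%.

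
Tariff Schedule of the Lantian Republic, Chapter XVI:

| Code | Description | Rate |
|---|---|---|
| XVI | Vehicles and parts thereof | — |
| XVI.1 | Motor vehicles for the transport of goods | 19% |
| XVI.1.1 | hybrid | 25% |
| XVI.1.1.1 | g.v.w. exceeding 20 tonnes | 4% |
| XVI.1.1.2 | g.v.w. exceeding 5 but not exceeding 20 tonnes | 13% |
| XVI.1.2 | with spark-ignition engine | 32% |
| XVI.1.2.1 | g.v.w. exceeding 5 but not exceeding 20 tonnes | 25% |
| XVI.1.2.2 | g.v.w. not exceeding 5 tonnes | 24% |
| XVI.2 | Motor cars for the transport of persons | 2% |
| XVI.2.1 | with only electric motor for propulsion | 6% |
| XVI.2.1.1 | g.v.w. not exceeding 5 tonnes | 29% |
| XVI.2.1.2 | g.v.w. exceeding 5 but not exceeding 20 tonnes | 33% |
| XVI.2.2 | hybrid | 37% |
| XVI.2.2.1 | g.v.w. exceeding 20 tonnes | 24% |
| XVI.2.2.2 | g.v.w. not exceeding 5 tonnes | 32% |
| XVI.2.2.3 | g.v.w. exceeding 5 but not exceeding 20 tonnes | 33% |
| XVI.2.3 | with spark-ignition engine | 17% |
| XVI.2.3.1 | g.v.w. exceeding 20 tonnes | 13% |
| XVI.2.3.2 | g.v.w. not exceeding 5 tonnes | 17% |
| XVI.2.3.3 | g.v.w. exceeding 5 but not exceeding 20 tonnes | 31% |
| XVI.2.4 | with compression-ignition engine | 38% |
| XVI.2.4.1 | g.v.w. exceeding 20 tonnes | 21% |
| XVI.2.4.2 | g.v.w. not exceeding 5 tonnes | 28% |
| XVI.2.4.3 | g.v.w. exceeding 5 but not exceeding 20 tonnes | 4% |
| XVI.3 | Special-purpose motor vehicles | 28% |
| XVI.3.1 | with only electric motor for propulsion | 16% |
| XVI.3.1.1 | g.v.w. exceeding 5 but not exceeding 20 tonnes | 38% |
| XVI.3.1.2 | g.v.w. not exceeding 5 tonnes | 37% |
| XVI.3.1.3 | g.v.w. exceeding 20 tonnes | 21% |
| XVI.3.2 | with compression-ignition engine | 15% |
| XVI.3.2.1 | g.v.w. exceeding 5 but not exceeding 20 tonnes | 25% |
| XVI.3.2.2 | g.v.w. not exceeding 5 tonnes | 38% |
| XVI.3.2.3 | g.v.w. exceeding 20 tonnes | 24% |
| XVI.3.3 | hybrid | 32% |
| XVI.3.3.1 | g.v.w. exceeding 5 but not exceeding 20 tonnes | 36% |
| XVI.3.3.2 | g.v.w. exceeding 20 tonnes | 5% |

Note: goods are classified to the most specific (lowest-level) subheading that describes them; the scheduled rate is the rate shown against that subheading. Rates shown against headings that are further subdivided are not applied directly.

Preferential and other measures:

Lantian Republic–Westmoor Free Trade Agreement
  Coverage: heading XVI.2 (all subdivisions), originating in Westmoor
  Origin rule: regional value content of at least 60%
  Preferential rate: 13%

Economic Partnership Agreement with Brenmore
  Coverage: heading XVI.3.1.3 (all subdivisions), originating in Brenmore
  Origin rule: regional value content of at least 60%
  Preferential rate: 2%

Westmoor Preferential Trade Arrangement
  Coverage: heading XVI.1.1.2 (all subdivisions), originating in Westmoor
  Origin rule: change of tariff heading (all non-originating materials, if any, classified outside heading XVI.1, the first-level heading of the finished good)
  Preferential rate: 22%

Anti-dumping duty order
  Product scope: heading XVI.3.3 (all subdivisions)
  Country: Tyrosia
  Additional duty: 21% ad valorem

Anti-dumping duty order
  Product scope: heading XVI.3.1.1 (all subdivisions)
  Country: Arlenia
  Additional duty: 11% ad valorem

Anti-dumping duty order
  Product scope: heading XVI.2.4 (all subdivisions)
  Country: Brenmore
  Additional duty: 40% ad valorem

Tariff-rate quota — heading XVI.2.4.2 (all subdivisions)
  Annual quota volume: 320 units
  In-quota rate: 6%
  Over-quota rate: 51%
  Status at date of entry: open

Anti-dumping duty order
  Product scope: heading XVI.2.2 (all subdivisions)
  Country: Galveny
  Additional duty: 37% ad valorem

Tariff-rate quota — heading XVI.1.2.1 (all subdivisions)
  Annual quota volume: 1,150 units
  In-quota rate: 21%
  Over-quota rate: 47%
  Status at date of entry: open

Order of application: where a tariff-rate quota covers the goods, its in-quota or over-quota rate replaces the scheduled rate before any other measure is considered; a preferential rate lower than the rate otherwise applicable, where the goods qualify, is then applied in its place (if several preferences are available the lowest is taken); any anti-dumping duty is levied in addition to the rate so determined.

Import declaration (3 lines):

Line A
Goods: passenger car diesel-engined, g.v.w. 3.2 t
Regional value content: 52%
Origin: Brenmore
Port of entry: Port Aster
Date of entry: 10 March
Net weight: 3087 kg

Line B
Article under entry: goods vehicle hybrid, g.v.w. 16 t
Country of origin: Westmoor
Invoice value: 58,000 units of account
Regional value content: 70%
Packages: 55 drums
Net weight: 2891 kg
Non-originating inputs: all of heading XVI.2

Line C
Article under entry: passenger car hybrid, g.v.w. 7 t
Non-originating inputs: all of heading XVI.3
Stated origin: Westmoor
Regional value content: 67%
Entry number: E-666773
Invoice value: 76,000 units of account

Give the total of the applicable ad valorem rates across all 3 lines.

72%

Line A: passenger car → XVI.2; diesel-engined → XVI.2.4; g.v.w. 3.2 t → XVI.2.4.2. Scheduled 28%. quota on XVI.2.4.2 open → in-quota 6%; Brenmore agreement on XVI.3.1.3: XVI.2.4.2 not covered; anti-dumping (Brenmore, XVI.2.4): +40%; total 6% + 40% = 46%. → 46%.
Line B: goods vehicle → XVI.1; hybrid → XVI.1.1; g.v.w. 16 t → XVI.1.1.2. Scheduled 13%. Westmoor agreement on XVI.2: XVI.1.1.2 not covered; Westmoor agreement on XVI.1.1.2: CTH met → 22% available; preference 22% not lower than 13% → no reduction. → 13%.
Line C: passenger car → XVI.2; hybrid → XVI.2.2; g.v.w. 7 t → XVI.2.2.3. Scheduled 33%. Westmoor agreement on XVI.2: RVC ≥ 60% → 13% available; Westmoor agreement on XVI.1.1.2: XVI.2.2.3 not covered; preferential 13%. → 13%.
Sum: 46% + 13% + 13% = 72%.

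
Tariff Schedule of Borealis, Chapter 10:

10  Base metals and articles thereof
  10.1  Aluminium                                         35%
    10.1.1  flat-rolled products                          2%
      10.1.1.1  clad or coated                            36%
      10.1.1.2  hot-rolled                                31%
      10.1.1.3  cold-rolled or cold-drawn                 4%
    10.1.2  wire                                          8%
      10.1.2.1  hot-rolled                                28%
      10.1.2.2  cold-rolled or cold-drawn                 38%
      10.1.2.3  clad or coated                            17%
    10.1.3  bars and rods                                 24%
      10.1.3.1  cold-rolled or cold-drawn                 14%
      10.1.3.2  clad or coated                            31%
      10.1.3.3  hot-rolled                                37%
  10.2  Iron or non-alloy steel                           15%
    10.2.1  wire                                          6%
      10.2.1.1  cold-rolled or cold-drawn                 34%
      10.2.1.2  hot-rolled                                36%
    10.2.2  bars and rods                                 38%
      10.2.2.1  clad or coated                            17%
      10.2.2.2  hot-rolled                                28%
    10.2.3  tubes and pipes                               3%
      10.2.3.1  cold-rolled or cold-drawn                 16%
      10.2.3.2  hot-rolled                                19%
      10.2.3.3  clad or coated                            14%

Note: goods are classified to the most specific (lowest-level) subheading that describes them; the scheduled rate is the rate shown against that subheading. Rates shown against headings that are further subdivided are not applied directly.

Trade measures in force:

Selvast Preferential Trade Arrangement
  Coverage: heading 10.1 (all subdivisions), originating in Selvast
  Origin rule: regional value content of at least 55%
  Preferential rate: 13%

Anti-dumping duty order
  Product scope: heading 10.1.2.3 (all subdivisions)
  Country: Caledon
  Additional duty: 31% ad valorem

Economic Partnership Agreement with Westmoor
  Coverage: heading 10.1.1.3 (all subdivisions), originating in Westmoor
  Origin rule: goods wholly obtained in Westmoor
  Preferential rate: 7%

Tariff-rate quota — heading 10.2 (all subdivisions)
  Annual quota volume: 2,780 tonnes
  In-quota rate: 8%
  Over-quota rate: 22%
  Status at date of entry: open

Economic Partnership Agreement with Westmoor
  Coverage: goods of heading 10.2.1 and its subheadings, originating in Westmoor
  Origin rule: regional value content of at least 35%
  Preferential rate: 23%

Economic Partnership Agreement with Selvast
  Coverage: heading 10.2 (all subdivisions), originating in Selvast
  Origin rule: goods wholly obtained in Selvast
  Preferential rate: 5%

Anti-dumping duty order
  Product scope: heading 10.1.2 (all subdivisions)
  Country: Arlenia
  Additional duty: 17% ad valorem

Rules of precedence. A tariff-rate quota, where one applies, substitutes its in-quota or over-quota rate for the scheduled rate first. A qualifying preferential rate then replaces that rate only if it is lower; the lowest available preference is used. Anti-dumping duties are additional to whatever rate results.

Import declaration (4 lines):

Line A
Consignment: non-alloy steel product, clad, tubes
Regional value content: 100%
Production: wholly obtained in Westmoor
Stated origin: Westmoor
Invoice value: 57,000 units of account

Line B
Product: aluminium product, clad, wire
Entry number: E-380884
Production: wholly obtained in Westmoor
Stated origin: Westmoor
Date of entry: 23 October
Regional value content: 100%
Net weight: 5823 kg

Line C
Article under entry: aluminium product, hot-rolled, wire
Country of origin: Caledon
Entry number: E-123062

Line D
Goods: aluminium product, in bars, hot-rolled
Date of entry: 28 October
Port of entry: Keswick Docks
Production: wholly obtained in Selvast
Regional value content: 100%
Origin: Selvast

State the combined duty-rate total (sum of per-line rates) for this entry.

Line A: non-alloy steel → 10.2; tubes → 10.2.3; clad → 10.2.3.3. Scheduled 14%. quota on 10.2 open → in-quota 8%; Westmoor agreement on 10.1.1.3: 10.2.3.3 not covered; Westmoor agreement on 10.2.1: 10.2.3.3 not covered. → 8%.
Line B: aluminium → 10.1; wire → 10.1.2; clad → 10.1.2.3. Scheduled 17%. Westmoor agreement on 10.1.1.3: 10.1.2.3 not covered; Westmoor agreement on 10.2.1: 10.1.2.3 not covered. → 17%.
Line C: aluminium → 10.1; wire → 10.1.2; hot-rolled → 10.1.2.1. Scheduled 28%. No special measure applies. → 28%.
Line D: aluminium → 10.1; in bars → 10.1.3; hot-rolled → 10.1.3.3. Scheduled 37%. Selvast agreement on 10.1: RVC ≥ 55% → 13% available; Selvast agreement on 10.2: 10.1.3.3 not covered; preferential 13%. → 13%.
Sum: 8% + 17% + 28% + 13% = 66%.

66%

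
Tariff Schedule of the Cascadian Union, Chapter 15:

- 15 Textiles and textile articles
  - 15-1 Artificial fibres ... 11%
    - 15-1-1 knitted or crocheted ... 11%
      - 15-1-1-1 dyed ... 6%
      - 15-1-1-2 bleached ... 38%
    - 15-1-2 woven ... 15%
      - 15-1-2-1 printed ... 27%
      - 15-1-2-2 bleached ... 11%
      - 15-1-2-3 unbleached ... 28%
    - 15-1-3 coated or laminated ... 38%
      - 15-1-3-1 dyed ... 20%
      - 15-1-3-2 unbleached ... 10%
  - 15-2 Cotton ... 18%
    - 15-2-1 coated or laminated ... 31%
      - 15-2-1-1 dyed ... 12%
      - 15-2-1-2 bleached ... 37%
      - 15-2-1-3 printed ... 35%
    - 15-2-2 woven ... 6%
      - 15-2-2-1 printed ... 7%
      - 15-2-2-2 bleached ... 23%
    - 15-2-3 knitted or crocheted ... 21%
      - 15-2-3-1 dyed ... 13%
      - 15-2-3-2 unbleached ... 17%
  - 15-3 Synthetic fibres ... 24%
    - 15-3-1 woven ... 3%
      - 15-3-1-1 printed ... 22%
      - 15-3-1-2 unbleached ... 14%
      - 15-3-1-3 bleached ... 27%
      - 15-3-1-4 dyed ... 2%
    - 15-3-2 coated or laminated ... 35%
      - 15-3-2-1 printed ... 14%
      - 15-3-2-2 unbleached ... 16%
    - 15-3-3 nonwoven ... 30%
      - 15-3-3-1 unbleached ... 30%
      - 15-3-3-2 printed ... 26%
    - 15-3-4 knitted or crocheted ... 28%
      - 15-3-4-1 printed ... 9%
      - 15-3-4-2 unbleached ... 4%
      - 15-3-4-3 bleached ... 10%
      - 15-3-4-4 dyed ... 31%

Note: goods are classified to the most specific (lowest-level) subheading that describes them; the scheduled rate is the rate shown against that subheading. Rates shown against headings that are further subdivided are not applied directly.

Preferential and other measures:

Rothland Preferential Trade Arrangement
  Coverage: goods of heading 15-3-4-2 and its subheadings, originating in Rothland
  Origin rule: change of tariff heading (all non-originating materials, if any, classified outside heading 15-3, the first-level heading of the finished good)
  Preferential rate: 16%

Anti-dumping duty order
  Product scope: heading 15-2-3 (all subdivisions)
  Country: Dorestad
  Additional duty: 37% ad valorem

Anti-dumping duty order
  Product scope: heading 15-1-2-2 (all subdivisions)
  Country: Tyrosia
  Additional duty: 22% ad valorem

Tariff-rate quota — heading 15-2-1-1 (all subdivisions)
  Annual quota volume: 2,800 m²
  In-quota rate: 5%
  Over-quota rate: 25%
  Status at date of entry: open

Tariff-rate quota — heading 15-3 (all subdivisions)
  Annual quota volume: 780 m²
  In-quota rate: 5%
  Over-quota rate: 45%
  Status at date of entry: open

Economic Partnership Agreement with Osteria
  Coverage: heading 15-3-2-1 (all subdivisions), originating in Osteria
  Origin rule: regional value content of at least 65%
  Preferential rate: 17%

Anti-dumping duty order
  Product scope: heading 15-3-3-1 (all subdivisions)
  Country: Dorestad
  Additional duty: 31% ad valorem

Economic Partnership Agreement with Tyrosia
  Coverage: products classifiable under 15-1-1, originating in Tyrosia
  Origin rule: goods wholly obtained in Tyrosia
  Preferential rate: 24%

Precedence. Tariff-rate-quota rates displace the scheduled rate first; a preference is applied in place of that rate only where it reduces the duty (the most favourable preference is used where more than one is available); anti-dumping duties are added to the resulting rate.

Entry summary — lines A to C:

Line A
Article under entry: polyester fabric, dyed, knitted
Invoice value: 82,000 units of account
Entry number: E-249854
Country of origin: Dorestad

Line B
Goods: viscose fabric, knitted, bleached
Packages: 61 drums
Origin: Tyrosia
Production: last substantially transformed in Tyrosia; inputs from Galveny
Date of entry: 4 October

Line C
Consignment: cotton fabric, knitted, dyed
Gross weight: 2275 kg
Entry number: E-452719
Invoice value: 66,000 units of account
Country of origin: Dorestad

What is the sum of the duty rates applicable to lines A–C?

Line A: polyester → 15-3; knitted → 15-3-4; dyed → 15-3-4-4. Scheduled 31%. quota on 15-3 open → in-quota 5%. → 5%.
Line B: viscose → 15-1; knitted → 15-1-1; bleached → 15-1-1-2. Scheduled 38%. Tyrosia agreement on 15-1-1: not wholly obtained. → 38%.
Line C: cotton → 15-2; knitted → 15-2-3; dyed → 15-2-3-1. Scheduled 13%. anti-dumping (Dorestad, 15-2-3): +37%; total 13% + 37% = 50%. → 50%.
Sum: 5% + 38% + 50% = 93%.

93%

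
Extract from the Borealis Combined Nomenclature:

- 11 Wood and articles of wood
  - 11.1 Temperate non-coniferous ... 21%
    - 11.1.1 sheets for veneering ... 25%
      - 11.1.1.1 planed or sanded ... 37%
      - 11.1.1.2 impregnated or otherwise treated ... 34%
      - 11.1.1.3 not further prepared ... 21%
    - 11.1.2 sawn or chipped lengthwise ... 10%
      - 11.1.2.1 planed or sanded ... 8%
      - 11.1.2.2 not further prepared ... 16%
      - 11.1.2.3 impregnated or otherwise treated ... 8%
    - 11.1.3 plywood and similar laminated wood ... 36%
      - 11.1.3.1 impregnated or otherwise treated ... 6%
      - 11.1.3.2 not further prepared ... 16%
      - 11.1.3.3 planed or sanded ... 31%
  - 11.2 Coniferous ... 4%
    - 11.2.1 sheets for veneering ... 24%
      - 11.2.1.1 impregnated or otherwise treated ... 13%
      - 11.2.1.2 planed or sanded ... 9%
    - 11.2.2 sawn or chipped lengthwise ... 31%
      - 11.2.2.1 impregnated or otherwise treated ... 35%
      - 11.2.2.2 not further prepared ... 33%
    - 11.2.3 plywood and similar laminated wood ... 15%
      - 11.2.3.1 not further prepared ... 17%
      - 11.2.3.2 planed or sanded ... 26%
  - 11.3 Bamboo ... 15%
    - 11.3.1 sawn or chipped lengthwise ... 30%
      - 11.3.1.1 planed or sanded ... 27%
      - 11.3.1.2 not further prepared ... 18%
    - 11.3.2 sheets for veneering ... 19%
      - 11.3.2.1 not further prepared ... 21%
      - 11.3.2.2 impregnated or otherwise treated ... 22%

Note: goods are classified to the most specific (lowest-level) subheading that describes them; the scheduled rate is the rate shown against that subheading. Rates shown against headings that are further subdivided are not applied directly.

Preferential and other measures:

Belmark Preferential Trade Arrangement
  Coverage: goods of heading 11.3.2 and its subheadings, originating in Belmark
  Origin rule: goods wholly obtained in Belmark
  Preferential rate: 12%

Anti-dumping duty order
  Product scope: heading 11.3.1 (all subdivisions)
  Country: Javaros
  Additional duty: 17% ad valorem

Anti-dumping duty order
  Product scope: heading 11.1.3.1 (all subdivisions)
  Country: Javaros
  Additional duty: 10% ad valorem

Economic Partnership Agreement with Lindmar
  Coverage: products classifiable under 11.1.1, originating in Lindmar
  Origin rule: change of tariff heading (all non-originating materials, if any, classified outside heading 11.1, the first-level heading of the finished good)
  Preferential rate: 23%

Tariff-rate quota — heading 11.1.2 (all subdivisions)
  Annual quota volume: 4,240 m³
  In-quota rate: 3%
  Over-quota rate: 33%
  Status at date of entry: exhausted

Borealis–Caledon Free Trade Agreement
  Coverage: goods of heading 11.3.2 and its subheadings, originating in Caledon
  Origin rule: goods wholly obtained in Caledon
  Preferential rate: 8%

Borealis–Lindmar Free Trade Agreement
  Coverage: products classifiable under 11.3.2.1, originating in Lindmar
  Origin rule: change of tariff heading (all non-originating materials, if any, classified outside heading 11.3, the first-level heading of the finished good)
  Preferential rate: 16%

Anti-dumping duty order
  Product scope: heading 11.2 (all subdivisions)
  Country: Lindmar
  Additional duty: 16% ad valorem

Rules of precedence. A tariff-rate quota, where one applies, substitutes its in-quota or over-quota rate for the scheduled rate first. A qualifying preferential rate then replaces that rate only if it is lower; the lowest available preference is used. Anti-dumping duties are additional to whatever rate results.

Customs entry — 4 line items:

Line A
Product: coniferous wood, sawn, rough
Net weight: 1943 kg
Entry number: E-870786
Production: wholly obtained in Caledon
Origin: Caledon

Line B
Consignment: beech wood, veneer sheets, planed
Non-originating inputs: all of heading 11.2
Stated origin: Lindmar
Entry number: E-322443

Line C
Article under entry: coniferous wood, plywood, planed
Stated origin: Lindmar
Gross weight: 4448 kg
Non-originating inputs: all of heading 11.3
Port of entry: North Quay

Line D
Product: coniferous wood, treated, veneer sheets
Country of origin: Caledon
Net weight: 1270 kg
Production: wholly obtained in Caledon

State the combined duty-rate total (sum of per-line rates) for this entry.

Line A: coniferous → 11.2; sawn → 11.2.2; rough → 11.2.2.2. Scheduled 33%. Caledon agreement on 11.3.2: 11.2.2.2 not covered. → 33%.
Line B: beech → 11.1; veneer sheets → 11.1.1; planed → 11.1.1.1. Scheduled 37%. Lindmar agreement on 11.1.1: CTH met → 23% available; Lindmar agreement on 11.3.2.1: 11.1.1.1 not covered; preferential 23%. → 23%.
Line C: coniferous → 11.2; plywood → 11.2.3; planed → 11.2.3.2. Scheduled 26%. Lindmar agreement on 11.1.1: 11.2.3.2 not covered; Lindmar agreement on 11.3.2.1: 11.2.3.2 not covered; anti-dumping (Lindmar, 11.2): +16%; total 26% + 16% = 42%. → 42%.
Line D: coniferous → 11.2; veneer sheets → 11.2.1; treated → 11.2.1.1. Scheduled 13%. Caledon agreement on 11.3.2: 11.2.1.1 not covered. → 13%.
Sum: 33% + 23% + 42% + 13% = 111%.

111%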